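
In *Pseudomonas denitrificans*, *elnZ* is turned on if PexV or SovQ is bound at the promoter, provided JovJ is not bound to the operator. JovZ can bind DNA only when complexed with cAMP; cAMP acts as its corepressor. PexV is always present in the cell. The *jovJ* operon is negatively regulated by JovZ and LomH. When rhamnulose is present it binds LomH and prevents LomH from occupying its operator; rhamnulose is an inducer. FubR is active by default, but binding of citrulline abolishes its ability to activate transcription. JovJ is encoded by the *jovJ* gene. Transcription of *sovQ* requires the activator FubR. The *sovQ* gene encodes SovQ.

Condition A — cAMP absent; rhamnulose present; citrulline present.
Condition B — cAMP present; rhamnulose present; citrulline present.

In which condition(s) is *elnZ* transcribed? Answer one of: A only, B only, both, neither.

Condition A:
PexV is produced constitutively and is active.
cAMP is absent, so JovZ is inactive.
Rhamnulose is present, so LomH is inactive.
With no repressor bound, *jovJ* is transcribed.
So JovJ is produced and active.
Citrulline is present, so FubR is inactive.
Required activator FubR is absent, so *sovQ* is not transcribed.
So SovQ is not produced.
With repressor JovJ bound, *elnZ* is not transcribed.
→ *elnZ* is OFF in A.
Condition B:
PexV is produced constitutively and is active.
cAMP is present, so JovZ is active.
Rhamnulose is present, so LomH is inactive.
With repressor JovZ bound, *jovJ* is not transcribed.
So JovJ is not produced.
Citrulline is present, so FubR is inactive.
Required activator FubR is absent, so *sovQ* is not transcribed.
So SovQ is not produced.
Activator PexV is present, so *elnZ* is transcribed.
→ *elnZ* is ON in B.

B only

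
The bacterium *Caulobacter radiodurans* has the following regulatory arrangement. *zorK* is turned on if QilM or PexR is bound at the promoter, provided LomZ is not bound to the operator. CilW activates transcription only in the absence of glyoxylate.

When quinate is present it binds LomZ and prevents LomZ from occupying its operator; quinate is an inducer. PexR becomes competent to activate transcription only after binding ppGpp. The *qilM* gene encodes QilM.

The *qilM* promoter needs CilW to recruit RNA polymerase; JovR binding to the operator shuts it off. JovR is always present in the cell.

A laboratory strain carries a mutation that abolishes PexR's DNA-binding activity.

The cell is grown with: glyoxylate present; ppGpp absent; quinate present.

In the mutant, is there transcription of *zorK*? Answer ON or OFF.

OFF

Glyoxylate is present, so CilW is inactive.
JovR is produced constitutively and is active.
With repressor JovR bound, *qilM* is not transcribed.
So QilM is not produced.
PexR is non-functional in this strain, so it has no effect.
Quinate is present, so LomZ is inactive.
No activator is available at the *zorK* promoter, so *zorK* is not transcribed.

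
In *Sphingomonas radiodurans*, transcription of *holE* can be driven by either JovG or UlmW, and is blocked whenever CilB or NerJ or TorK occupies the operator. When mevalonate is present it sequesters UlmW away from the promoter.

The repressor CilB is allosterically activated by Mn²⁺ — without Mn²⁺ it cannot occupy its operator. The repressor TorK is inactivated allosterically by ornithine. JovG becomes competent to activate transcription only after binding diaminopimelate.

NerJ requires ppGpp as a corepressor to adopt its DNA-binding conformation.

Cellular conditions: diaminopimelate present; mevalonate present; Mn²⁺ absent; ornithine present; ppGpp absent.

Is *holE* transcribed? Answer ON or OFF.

ON

Diaminopimelate is present, so JovG is active.
Mn²⁺ is absent, so CilB is inactive.
Mevalonate is present, so UlmW is inactive.
ppGpp is absent, so NerJ is inactive.
Ornithine is present, so TorK is inactive.
Activator JovG is present, so *holE* is transcribed.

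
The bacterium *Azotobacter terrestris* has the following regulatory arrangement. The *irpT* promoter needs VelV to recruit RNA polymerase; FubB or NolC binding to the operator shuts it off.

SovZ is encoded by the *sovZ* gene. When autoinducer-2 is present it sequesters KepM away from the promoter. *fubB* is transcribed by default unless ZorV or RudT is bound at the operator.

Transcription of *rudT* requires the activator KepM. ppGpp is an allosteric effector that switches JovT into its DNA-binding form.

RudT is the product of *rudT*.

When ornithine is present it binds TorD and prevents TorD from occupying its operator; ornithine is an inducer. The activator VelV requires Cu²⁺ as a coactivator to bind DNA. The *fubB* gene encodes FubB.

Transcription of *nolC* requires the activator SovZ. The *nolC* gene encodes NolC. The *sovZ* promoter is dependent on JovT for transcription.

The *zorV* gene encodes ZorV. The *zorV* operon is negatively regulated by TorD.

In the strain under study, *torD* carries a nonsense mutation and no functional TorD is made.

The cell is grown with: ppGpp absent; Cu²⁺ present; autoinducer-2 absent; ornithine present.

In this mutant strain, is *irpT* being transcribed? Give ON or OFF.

Cu²⁺ is present, so VelV is active.
TorD is non-functional in this strain, so it has no effect.
With no repressor bound, *zorV* is transcribed.
So ZorV is produced and active.
Autoinducer-2 is absent, so KepM is active.
No repressor is bound and KepM is active, so *rudT* is transcribed.
So RudT is produced and active.
With repressor ZorV bound, *fubB* is not transcribed.
So FubB is not produced.
ppGpp is absent, so JovT is inactive.
Required activator JovT is absent, so *sovZ* is not transcribed.
So SovZ is not produced.
Required activator SovZ is absent, so *nolC* is not transcribed.
So NolC is not produced.
No repressor is bound and VelV is active, so *irpT* is transcribed.

ON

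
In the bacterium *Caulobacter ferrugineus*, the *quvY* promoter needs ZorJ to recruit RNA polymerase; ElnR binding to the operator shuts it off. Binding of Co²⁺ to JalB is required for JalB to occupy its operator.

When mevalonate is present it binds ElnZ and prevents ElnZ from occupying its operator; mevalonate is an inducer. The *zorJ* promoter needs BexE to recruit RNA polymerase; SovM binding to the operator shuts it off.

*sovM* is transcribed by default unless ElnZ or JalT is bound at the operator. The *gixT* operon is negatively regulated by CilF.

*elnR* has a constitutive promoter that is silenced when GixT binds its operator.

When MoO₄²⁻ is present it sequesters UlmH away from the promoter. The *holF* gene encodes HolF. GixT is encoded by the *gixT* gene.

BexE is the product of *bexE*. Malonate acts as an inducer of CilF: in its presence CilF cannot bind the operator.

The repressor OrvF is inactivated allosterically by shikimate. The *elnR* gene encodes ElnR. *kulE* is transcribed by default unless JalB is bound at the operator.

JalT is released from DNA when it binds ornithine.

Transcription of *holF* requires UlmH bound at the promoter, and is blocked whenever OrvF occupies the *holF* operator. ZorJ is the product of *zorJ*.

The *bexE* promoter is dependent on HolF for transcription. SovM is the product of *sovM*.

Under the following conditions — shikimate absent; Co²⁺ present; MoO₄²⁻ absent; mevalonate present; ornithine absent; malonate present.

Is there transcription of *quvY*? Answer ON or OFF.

MoO₄²⁻ is absent, so UlmH is active.
Shikimate is absent, so OrvF is active.
With repressor OrvF bound, *holF* is not transcribed.
So HolF is not produced.
Required activator HolF is absent, so *bexE* is not transcribed.
So BexE is not produced.
Mevalonate is present, so ElnZ is inactive.
Ornithine is absent, so JalT is active.
With repressor JalT bound, *sovM* is not transcribed.
So SovM is not produced.
Required activator BexE is absent, so *zorJ* is not transcribed.
So ZorJ is not produced.
Malonate is present, so CilF is inactive.
With no repressor bound, *gixT* is transcribed.
So GixT is produced and active.
With repressor GixT bound, *elnR* is not transcribed.
So ElnR is not produced.
Required activator ZorJ is absent, so *quvY* is not transcribed.

OFF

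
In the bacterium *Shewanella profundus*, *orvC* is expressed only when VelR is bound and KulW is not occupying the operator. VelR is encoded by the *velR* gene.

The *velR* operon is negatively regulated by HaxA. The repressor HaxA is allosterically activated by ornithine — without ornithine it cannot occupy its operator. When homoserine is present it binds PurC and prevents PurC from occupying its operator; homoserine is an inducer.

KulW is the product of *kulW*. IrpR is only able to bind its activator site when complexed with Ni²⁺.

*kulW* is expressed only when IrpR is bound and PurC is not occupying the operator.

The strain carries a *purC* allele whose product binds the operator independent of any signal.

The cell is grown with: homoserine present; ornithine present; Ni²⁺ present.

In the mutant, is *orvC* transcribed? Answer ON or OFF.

OFF

Ornithine is present, so HaxA is active.
With repressor HaxA bound, *velR* is not transcribed.
So VelR is not produced.
Ni²⁺ is present, so IrpR is active.
PurC is constitutively active in this strain.
With repressor PurC bound, *kulW* is not transcribed.
So KulW is not produced.
Required activator VelR is absent, so *orvC* is not transcribed.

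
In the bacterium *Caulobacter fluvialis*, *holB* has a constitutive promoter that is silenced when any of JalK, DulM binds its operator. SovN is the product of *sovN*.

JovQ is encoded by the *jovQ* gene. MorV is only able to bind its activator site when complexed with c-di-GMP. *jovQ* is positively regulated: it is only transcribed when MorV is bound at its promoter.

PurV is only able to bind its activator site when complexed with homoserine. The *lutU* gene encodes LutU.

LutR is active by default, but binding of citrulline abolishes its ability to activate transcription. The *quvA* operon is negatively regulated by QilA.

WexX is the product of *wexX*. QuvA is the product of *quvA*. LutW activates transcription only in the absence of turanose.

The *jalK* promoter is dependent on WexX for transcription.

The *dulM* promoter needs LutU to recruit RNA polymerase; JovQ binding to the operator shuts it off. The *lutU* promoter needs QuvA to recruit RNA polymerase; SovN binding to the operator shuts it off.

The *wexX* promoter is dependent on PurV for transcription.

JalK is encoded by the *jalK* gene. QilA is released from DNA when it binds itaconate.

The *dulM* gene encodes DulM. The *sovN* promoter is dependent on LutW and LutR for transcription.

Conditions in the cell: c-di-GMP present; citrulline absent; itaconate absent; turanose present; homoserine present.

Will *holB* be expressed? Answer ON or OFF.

Homoserine is present, so PurV is active.
No repressor is bound and PurV is active, so *wexX* is transcribed.
So WexX is produced and active.
No repressor is bound and WexX is active, so *jalK* is transcribed.
So JalK is produced and active.
Itaconate is absent, so QilA is active.
With repressor QilA bound, *quvA* is not transcribed.
So QuvA is not produced.
Turanose is present, so LutW is inactive.
Citrulline is absent, so LutR is active.
Required activator LutW is absent, so *sovN* is not transcribed.
So SovN is not produced.
Required activator QuvA is absent, so *lutU* is not transcribed.
So LutU is not produced.
c-di-GMP is present, so MorV is active.
No repressor is bound and MorV is active, so *jovQ* is transcribed.
So JovQ is produced and active.
With repressor JovQ bound, *dulM* is not transcribed.
So DulM is not produced.
With repressor JalK bound, *holB* is not transcribed.

OFF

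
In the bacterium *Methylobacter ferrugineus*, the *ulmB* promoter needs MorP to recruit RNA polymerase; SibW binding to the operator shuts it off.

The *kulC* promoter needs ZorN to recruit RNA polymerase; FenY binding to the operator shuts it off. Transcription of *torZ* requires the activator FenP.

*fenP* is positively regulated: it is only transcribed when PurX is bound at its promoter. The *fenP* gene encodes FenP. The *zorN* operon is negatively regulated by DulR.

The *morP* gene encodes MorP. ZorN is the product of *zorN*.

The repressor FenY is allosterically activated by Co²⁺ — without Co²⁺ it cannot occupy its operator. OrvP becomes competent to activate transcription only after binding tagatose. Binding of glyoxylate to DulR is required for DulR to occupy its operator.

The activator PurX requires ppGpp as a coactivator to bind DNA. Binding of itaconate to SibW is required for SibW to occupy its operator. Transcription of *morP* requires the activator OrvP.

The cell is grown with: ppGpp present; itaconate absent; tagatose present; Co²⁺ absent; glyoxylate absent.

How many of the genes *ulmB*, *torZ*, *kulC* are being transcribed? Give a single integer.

Itaconate is absent, so SibW is inactive.
Tagatose is present, so OrvP is active.
No repressor is bound and OrvP is active, so *morP* is transcribed.
So MorP is produced and active.
No repressor is bound and MorP is active, so *ulmB* is transcribed.
→ *ulmB* is ON.
ppGpp is present, so PurX is active.
No repressor is bound and PurX is active, so *fenP* is transcribed.
So FenP is produced and active.
No repressor is bound and FenP is active, so *torZ* is transcribed.
→ *torZ* is ON.
Co²⁺ is absent, so FenY is inactive.
Glyoxylate is absent, so DulR is inactive.
With no repressor bound, *zorN* is transcribed.
So ZorN is produced and active.
No repressor is bound and ZorN is active, so *kulC* is transcribed.
→ *kulC* is ON.
3 of the 3 genes are transcribed.

3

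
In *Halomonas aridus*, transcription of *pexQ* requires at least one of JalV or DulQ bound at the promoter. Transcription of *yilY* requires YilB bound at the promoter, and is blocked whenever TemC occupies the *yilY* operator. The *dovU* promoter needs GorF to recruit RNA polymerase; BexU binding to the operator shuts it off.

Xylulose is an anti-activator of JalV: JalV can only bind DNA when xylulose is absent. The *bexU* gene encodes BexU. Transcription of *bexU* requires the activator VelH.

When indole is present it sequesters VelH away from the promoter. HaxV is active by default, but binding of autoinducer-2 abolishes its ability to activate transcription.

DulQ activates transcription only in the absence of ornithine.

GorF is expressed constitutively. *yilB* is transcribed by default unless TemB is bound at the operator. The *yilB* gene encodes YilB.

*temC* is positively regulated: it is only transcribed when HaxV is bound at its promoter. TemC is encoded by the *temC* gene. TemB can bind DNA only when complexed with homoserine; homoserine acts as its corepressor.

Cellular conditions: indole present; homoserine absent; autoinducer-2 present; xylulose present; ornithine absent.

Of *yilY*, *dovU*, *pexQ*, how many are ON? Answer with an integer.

3

Homoserine is absent, so TemB is inactive.
With no repressor bound, *yilB* is transcribed.
So YilB is produced and active.
Autoinducer-2 is present, so HaxV is inactive.
Required activator HaxV is absent, so *temC* is not transcribed.
So TemC is not produced.
No repressor is bound and YilB is active, so *yilY* is transcribed.
→ *yilY* is ON.
Indole is present, so VelH is inactive.
Required activator VelH is absent, so *bexU* is not transcribed.
So BexU is not produced.
GorF is produced constitutively and is active.
No repressor is bound and GorF is active, so *dovU* is transcribed.
→ *dovU* is ON.
Xylulose is present, so JalV is inactive.
Ornithine is absent, so DulQ is active.
Activator DulQ is present, so *pexQ* is transcribed.
→ *pexQ* is ON.
3 of the 3 genes are transcribed.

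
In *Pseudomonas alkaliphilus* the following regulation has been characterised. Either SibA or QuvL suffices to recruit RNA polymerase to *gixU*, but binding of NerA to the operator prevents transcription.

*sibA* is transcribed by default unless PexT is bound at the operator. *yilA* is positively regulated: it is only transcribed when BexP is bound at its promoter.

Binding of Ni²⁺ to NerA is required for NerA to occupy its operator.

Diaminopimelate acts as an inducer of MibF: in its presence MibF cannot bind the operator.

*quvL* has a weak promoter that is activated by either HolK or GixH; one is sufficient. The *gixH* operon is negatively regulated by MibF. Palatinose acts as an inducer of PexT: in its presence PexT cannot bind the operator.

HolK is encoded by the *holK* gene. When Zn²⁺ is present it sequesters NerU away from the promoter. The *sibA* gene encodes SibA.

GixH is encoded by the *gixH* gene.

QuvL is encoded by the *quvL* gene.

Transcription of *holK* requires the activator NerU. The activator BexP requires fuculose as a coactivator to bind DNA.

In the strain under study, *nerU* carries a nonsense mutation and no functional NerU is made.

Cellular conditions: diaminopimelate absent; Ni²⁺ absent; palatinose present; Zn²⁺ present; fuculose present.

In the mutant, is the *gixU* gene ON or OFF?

Palatinose is present, so PexT is inactive.
With no repressor bound, *sibA* is transcribed.
So SibA is produced and active.
Ni²⁺ is absent, so NerA is inactive.
NerU is non-functional in this strain, so it has no effect.
Required activator NerU is absent, so *holK* is not transcribed.
So HolK is not produced.
Diaminopimelate is absent, so MibF is active.
With repressor MibF bound, *gixH* is not transcribed.
So GixH is not produced.
No activator is available at the *quvL* promoter, so *quvL* is not transcribed.
So QuvL is not produced.
Activator SibA is present, so *gixU* is transcribed.

ON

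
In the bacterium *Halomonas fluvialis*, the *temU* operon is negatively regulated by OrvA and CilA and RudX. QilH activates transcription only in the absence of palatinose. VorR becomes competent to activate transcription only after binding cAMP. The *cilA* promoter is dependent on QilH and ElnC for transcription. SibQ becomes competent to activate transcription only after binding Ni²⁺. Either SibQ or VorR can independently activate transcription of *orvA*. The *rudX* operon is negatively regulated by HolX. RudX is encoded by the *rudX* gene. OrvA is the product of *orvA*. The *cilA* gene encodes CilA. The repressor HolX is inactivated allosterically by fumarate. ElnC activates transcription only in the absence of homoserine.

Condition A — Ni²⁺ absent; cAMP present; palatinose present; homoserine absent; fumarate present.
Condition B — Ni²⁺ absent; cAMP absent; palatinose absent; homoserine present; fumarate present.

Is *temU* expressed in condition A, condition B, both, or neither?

neither

Condition A:
Ni²⁺ is absent, so SibQ is inactive.
cAMP is present, so VorR is active.
Activator VorR is present, so *orvA* is transcribed.
So OrvA is produced and active.
Palatinose is present, so QilH is inactive.
Homoserine is absent, so ElnC is active.
Required activator QilH is absent, so *cilA* is not transcribed.
So CilA is not produced.
Fumarate is present, so HolX is inactive.
With no repressor bound, *rudX* is transcribed.
So RudX is produced and active.
With repressor OrvA bound, *temU* is not transcribed.
→ *temU* is OFF in A.
Condition B:
Ni²⁺ is absent, so SibQ is inactive.
cAMP is absent, so VorR is inactive.
No activator is available at the *orvA* promoter, so *orvA* is not transcribed.
So OrvA is not produced.
Palatinose is absent, so QilH is active.
Homoserine is present, so ElnC is inactive.
Required activator ElnC is absent, so *cilA* is not transcribed.
So CilA is not produced.
Fumarate is present, so HolX is inactive.
With no repressor bound, *rudX* is transcribed.
So RudX is produced and active.
With repressor RudX bound, *temU* is not transcribed.
→ *temU* is OFF in B.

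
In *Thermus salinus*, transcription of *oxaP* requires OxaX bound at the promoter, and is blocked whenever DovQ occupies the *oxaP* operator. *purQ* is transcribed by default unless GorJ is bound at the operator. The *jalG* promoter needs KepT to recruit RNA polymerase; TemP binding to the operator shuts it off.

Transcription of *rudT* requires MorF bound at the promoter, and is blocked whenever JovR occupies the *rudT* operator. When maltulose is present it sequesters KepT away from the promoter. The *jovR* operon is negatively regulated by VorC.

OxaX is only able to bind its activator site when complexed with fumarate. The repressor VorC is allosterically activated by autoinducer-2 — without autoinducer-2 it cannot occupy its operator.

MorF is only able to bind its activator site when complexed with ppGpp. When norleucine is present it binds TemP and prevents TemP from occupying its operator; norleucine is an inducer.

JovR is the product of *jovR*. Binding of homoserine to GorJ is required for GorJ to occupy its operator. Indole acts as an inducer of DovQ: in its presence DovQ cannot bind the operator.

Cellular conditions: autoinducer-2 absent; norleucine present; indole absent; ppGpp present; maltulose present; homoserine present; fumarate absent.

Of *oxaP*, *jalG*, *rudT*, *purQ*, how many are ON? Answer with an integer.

0

Indole is absent, so DovQ is active.
Fumarate is absent, so OxaX is inactive.
With repressor DovQ bound, *oxaP* is not transcribed.
→ *oxaP* is OFF.
Norleucine is present, so TemP is inactive.
Maltulose is present, so KepT is inactive.
Required activator KepT is absent, so *jalG* is not transcribed.
→ *jalG* is OFF.
ppGpp is present, so MorF is active.
Autoinducer-2 is absent, so VorC is inactive.
With no repressor bound, *jovR* is transcribed.
So JovR is produced and active.
With repressor JovR bound, *rudT* is not transcribed.
→ *rudT* is OFF.
Homoserine is present, so GorJ is active.
With repressor GorJ bound, *purQ* is not transcribed.
→ *purQ* is OFF.
0 of the 4 genes are transcribed.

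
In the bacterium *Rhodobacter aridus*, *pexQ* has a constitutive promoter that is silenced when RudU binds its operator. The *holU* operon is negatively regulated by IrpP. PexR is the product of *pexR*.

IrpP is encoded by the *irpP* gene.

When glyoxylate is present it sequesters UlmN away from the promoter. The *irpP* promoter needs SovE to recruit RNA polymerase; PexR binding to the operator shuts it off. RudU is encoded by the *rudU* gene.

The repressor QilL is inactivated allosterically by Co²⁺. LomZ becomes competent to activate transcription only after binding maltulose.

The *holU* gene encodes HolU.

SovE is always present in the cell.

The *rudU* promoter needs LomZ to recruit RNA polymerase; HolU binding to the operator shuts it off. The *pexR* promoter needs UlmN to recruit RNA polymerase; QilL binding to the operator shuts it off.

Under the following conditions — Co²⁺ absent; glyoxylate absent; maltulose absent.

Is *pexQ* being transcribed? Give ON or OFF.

ON

Co²⁺ is absent, so QilL is active.
Glyoxylate is absent, so UlmN is active.
With repressor QilL bound, *pexR* is not transcribed.
So PexR is not produced.
SovE is produced constitutively and is active.
No repressor is bound and SovE is active, so *irpP* is transcribed.
So IrpP is produced and active.
With repressor IrpP bound, *holU* is not transcribed.
So HolU is not produced.
Maltulose is absent, so LomZ is inactive.
Required activator LomZ is absent, so *rudU* is not transcribed.
So RudU is not produced.
With no repressor bound, *pexQ* is transcribed.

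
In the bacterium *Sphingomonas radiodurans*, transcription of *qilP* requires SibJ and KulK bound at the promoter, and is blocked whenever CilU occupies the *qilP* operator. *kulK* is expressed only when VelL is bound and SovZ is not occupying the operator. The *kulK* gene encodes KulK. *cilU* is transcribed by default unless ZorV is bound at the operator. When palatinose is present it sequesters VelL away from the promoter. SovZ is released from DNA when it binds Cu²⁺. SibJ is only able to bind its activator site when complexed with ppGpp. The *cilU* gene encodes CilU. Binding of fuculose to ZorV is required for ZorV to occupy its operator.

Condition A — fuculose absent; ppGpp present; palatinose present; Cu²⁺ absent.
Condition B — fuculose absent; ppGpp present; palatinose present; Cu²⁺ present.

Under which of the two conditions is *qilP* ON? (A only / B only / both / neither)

Condition A:
Fuculose is absent, so ZorV is inactive.
With no repressor bound, *cilU* is transcribed.
So CilU is produced and active.
ppGpp is present, so SibJ is active.
Palatinose is present, so VelL is inactive.
Cu²⁺ is absent, so SovZ is active.
With repressor SovZ bound, *kulK* is not transcribed.
So KulK is not produced.
With repressor CilU bound, *qilP* is not transcribed.
→ *qilP* is OFF in A.
Condition B:
Fuculose is absent, so ZorV is inactive.
With no repressor bound, *cilU* is transcribed.
So CilU is produced and active.
ppGpp is present, so SibJ is active.
Palatinose is present, so VelL is inactive.
Cu²⁺ is present, so SovZ is inactive.
Required activator VelL is absent, so *kulK* is not transcribed.
So KulK is not produced.
With repressor CilU bound, *qilP* is not transcribed.
→ *qilP* is OFF in B.

neither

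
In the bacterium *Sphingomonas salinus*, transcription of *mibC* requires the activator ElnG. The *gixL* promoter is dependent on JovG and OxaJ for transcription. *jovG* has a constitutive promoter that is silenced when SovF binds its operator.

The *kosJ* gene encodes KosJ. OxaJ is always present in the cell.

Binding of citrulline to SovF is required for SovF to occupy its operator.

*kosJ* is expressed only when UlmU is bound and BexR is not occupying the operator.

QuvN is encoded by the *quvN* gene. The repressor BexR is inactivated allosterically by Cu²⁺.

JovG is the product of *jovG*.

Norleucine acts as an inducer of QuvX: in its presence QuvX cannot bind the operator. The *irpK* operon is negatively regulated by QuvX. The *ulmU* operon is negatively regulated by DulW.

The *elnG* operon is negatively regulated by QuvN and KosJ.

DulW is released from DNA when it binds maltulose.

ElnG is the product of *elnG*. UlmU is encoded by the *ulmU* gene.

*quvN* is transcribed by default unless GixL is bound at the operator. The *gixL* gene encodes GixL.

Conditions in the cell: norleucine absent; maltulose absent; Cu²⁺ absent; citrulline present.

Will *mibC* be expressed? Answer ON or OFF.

Citrulline is present, so SovF is active.
With repressor SovF bound, *jovG* is not transcribed.
So JovG is not produced.
OxaJ is produced constitutively and is active.
Required activator JovG is absent, so *gixL* is not transcribed.
So GixL is not produced.
With no repressor bound, *quvN* is transcribed.
So QuvN is produced and active.
Maltulose is absent, so DulW is active.
With repressor DulW bound, *ulmU* is not transcribed.
So UlmU is not produced.
Cu²⁺ is absent, so BexR is active.
With repressor BexR bound, *kosJ* is not transcribed.
So KosJ is not produced.
With repressor QuvN bound, *elnG* is not transcribed.
So ElnG is not produced.
Required activator ElnG is absent, so *mibC* is not transcribed.

OFF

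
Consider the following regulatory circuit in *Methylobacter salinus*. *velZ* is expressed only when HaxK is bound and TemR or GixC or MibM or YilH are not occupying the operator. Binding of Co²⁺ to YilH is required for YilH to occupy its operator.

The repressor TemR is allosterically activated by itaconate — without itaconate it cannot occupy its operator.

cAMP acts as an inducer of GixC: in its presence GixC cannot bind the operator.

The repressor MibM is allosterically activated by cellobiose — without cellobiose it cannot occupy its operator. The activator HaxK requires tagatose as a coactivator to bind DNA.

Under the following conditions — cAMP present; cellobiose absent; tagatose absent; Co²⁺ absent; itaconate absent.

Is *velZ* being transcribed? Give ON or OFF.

Tagatose is absent, so HaxK is inactive.
Itaconate is absent, so TemR is inactive.
cAMP is present, so GixC is inactive.
Cellobiose is absent, so MibM is inactive.
Co²⁺ is absent, so YilH is inactive.
Required activator HaxK is absent, so *velZ* is not transcribed.

OFF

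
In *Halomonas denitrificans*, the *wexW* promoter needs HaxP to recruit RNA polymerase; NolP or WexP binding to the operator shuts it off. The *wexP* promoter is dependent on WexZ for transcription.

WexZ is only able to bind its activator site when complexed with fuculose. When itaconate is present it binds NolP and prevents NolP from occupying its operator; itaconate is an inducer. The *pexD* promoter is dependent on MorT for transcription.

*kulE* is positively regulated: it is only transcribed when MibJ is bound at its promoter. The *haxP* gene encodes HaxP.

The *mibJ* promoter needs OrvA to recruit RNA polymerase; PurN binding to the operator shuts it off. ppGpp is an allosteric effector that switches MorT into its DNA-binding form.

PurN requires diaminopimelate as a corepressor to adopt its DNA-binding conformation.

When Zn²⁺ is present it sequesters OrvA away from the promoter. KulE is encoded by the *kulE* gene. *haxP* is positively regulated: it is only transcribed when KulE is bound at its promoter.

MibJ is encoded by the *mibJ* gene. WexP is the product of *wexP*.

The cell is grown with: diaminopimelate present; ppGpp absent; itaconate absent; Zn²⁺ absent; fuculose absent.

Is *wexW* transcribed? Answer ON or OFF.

Diaminopimelate is present, so PurN is active.
Zn²⁺ is absent, so OrvA is active.
With repressor PurN bound, *mibJ* is not transcribed.
So MibJ is not produced.
Required activator MibJ is absent, so *kulE* is not transcribed.
So KulE is not produced.
Required activator KulE is absent, so *haxP* is not transcribed.
So HaxP is not produced.
Itaconate is absent, so NolP is active.
Fuculose is absent, so WexZ is inactive.
Required activator WexZ is absent, so *wexP* is not transcribed.
So WexP is not produced.
With repressor NolP bound, *wexW* is not transcribed.

OFF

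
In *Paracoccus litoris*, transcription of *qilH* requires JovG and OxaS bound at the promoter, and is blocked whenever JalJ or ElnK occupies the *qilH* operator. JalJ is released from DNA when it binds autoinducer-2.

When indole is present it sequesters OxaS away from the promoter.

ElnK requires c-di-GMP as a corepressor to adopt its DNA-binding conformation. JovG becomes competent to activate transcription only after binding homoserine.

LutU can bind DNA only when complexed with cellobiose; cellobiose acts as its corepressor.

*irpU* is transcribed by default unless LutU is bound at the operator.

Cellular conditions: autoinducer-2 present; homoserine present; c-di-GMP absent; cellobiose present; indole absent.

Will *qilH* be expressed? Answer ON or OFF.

ON

Autoinducer-2 is present, so JalJ is inactive.
Homoserine is present, so JovG is active.
c-di-GMP is absent, so ElnK is inactive.
Indole is absent, so OxaS is active.
No repressor is bound and JovG and OxaS are active, so *qilH* is transcribed.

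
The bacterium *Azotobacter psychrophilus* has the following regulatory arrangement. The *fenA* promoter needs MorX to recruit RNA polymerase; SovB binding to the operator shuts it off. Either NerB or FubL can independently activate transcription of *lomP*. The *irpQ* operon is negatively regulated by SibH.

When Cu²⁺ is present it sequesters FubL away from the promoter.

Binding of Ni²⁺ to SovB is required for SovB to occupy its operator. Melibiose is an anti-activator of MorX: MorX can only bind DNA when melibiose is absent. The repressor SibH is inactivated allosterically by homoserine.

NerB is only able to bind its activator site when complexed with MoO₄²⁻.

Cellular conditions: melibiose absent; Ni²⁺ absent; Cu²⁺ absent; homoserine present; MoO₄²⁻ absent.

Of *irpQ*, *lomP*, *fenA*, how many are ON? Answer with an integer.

3

Homoserine is present, so SibH is inactive.
With no repressor bound, *irpQ* is transcribed.
→ *irpQ* is ON.
MoO₄²⁻ is absent, so NerB is inactive.
Cu²⁺ is absent, so FubL is active.
Activator FubL is present, so *lomP* is transcribed.
→ *lomP* is ON.
Ni²⁺ is absent, so SovB is inactive.
Melibiose is absent, so MorX is active.
No repressor is bound and MorX is active, so *fenA* is transcribed.
→ *fenA* is ON.
3 of the 3 genes are transcribed.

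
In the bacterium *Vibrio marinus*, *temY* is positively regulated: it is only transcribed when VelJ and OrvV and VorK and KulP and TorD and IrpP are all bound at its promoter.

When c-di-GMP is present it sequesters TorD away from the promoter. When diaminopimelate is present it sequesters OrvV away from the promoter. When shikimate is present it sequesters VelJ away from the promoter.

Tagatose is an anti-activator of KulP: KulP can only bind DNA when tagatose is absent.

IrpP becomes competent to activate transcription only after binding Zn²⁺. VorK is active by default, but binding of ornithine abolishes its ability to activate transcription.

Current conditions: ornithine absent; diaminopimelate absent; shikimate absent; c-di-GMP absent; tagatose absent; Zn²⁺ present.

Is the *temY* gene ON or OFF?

ON

Shikimate is absent, so VelJ is active.
Diaminopimelate is absent, so OrvV is active.
Ornithine is absent, so VorK is active.
Tagatose is absent, so KulP is active.
c-di-GMP is absent, so TorD is active.
Zn²⁺ is present, so IrpP is active.
No repressor is bound and VelJ and OrvV and VorK and KulP and TorD and IrpP are active, so *temY* is transcribed.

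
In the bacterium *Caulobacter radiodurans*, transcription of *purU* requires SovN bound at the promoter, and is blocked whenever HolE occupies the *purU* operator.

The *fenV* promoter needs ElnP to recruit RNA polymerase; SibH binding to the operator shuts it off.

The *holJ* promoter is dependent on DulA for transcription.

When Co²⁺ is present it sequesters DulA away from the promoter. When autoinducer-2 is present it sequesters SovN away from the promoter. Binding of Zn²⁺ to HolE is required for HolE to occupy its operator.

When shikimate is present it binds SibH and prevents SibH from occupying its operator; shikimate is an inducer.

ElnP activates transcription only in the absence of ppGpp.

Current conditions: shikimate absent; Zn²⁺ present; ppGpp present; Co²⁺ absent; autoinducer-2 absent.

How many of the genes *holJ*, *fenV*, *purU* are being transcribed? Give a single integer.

1

Co²⁺ is absent, so DulA is active.
No repressor is bound and DulA is active, so *holJ* is transcribed.
→ *holJ* is ON.
Shikimate is absent, so SibH is active.
ppGpp is present, so ElnP is inactive.
With repressor SibH bound, *fenV* is not transcribed.
→ *fenV* is OFF.
Autoinducer-2 is absent, so SovN is active.
Zn²⁺ is present, so HolE is active.
With repressor HolE bound, *purU* is not transcribed.
→ *purU* is OFF.
1 of the 3 genes is transcribed.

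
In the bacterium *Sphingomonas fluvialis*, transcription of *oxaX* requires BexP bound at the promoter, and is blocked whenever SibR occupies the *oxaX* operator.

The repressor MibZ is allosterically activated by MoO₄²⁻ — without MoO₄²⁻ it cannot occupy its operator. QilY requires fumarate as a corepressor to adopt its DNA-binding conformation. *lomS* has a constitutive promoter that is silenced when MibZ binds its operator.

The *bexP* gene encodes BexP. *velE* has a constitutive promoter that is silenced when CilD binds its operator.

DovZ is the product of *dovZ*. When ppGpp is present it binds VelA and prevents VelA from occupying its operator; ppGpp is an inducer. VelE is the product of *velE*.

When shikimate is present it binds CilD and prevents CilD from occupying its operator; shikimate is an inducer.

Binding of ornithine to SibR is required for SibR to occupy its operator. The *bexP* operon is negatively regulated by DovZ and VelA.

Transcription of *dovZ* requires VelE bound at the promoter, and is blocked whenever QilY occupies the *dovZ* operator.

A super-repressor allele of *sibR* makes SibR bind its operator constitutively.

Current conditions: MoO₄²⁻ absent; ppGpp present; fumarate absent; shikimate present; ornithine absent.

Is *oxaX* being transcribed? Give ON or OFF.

OFF

SibR is constitutively active in this strain.
Fumarate is absent, so QilY is inactive.
Shikimate is present, so CilD is inactive.
With no repressor bound, *velE* is transcribed.
So VelE is produced and active.
No repressor is bound and VelE is active, so *dovZ* is transcribed.
So DovZ is produced and active.
ppGpp is present, so VelA is inactive.
With repressor DovZ bound, *bexP* is not transcribed.
So BexP is not produced.
With repressor SibR bound, *oxaX* is not transcribed.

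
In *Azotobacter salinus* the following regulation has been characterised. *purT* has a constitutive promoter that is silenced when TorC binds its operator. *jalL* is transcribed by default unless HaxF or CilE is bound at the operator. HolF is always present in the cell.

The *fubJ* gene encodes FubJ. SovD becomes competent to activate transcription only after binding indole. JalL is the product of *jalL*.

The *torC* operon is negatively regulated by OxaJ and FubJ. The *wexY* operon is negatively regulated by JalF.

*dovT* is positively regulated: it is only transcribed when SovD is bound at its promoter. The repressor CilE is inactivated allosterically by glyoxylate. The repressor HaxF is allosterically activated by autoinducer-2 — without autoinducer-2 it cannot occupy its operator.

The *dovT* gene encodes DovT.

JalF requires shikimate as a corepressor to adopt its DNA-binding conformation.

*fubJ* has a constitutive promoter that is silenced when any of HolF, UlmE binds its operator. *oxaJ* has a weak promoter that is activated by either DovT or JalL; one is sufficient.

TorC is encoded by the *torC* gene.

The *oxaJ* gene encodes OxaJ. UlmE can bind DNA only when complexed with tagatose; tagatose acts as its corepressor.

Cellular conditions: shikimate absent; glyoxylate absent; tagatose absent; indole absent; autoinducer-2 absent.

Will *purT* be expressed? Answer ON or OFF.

OFF

Indole is absent, so SovD is inactive.
Required activator SovD is absent, so *dovT* is not transcribed.
So DovT is not produced.
Autoinducer-2 is absent, so HaxF is inactive.
Glyoxylate is absent, so CilE is active.
With repressor CilE bound, *jalL* is not transcribed.
So JalL is not produced.
No activator is available at the *oxaJ* promoter, so *oxaJ* is not transcribed.
So OxaJ is not produced.
HolF is produced constitutively and is active.
Tagatose is absent, so UlmE is inactive.
With repressor HolF bound, *fubJ* is not transcribed.
So FubJ is not produced.
With no repressor bound, *torC* is transcribed.
So TorC is produced and active.
With repressor TorC bound, *purT* is not transcribed.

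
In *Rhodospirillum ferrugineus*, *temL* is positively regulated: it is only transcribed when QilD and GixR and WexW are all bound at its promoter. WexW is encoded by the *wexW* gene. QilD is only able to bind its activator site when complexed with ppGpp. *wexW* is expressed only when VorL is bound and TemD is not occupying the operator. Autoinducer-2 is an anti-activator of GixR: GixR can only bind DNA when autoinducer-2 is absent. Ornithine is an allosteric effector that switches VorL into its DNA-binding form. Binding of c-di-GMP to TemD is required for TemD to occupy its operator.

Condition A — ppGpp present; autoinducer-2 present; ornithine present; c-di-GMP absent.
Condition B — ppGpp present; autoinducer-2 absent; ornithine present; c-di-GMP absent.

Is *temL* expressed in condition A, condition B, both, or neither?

B only

Condition A:
ppGpp is present, so QilD is active.
Autoinducer-2 is present, so GixR is inactive.
Ornithine is present, so VorL is active.
c-di-GMP is absent, so TemD is inactive.
No repressor is bound and VorL is active, so *wexW* is transcribed.
So WexW is produced and active.
Required activator GixR is absent, so *temL* is not transcribed.
→ *temL* is OFF in A.
Condition B:
ppGpp is present, so QilD is active.
Autoinducer-2 is absent, so GixR is active.
Ornithine is present, so VorL is active.
c-di-GMP is absent, so TemD is inactive.
No repressor is bound and VorL is active, so *wexW* is transcribed.
So WexW is produced and active.
No repressor is bound and QilD and GixR and WexW are active, so *temL* is transcribed.
→ *temL* is ON in B.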